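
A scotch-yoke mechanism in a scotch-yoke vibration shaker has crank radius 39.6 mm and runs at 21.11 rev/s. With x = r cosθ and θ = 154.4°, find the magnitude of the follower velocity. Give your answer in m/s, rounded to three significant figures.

2.27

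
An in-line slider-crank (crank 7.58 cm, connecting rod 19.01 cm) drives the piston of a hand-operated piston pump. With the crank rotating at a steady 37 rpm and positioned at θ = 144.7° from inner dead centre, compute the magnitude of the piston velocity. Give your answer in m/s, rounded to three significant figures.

ω = 2π·37/60 = 3.875 rad/s
For an in-line slider-crank, x = r cosθ + √(L² − r² sin²θ), so v = −rω sinθ·[1 + r cosθ/√(L² − r² sin²θ)].
With r = 0.0758 m, L = 0.1901 m, θ = 144.7°: √(L² − r² sin²θ) = 0.18498 m.
v = −0.0758·3.875·0.57786·[1 + 0.0758·-0.81614/0.18498] = -0.11296 m/s.
|v| = 0.11296 m/s.

0.113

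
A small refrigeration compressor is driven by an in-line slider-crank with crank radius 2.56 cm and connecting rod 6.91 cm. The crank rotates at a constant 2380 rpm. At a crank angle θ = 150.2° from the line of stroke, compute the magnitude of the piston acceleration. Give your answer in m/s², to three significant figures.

1060

ω = 2π·2380/60 = 249.2 rad/s
x(θ) = r cosθ + √(L² − r² sin²θ); with ω constant, a = ω²·d²x/dθ².
d²x/dθ² = −r cosθ − r²(cos2θ)/√u − r⁴ sin²2θ/(4u^{3/2}),  u = L² − r² sin²θ = 0.00461295 m².
Substituting r = 0.0256 m, L = 0.0691 m, θ = 150.2°: d²x/dθ² = +0.017077 m.
a = ω²·d²x/dθ² = (249.2)²·(+0.017077) = +1060.8 m/s²;  |a| = 1060.8 m/s².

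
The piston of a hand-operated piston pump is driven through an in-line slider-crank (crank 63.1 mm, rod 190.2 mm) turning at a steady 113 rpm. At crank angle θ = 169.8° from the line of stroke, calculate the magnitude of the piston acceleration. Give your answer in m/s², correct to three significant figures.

5.93

ω = 2π·113/60 = 11.83 rad/s
x(θ) = r cosθ + √(L² − r² sin²θ); with ω constant, a = ω²·d²x/dθ².
d²x/dθ² = −r cosθ − r²(cos2θ)/√u − r⁴ sin²2θ/(4u^{3/2}),  u = L² − r² sin²θ = 0.0360512 m².
Substituting r = 0.0631 m, L = 0.1902 m, θ = 169.8°: d²x/dθ² = +0.042378 m.
a = ω²·d²x/dθ² = (11.83)²·(+0.042378) = +5.934 m/s²;  |a| = 5.934 m/s².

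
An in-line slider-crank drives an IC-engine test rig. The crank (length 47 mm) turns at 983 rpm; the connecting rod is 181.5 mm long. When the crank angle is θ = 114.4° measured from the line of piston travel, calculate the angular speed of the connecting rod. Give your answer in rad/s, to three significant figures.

ω = 102.9 rad/s (converted from 983 rpm).
The rod makes angle φ with the slider axis where L sinφ = r sinθ; differentiating, L cosφ·φ̇ = r ω cosθ.
L cosφ = √(L² − r² sin²θ) = 0.17638 m.
|ω_rod| = r ω |cosθ| / √(L² − r² sin²θ) = 0.047·102.9·0.41310/0.17638 = 11.332 rad/s.

11.3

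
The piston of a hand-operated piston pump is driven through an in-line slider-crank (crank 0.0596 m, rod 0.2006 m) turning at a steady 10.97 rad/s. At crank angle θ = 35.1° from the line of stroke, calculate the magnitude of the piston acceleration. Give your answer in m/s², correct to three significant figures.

ω = 10.97 rad/s
x(θ) = r cosθ + √(L² − r² sin²θ); with ω constant, a = ω²·d²x/dθ².
d²x/dθ² = −r cosθ − r²(cos2θ)/√u − r⁴ sin²2θ/(4u^{3/2}),  u = L² − r² sin²θ = 0.0390659 m².
Substituting r = 0.0596 m, L = 0.2006 m, θ = 35.1°: d²x/dθ² = -0.055211 m.
a = ω²·d²x/dθ² = (10.97)²·(-0.055211) = -6.6442 m/s²;  |a| = 6.6442 m/s².

6.64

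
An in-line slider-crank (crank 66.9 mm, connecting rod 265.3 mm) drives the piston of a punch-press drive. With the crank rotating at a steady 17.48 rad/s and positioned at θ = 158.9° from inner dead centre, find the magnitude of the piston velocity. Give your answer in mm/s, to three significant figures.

322

ω = 17.48 rad/s
For an in-line slider-crank, x = r cosθ + √(L² − r² sin²θ), so v = −rω sinθ·[1 + r cosθ/√(L² − r² sin²θ)].
With r = 0.0669 m, L = 0.2653 m, θ = 158.9°: √(L² − r² sin²θ) = 0.2642 m.
v = −0.0669·17.48·0.36000·[1 + 0.0669·-0.93295/0.2642] = -0.32153 m/s.
|v| = 0.32153 m/s = 321.53 mm/s.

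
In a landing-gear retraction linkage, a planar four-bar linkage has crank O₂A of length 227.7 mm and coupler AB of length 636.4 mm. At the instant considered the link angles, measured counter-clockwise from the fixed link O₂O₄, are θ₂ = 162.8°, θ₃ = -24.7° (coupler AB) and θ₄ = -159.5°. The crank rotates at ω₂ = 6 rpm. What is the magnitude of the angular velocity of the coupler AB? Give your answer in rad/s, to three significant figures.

ω₂ = 0.6283 rad/s (from 6 rpm).
Differentiating the loop-closure r₂e^{iθ₂}+r₃e^{iθ₃}=r₁+r₄e^{iθ₄} gives r₂ω₂e^{iθ₂}+r₃ω₃e^{iθ₃}=r₄ω₄e^{iθ₄}.
Eliminating the other unknown: ω₃ = r₂ω₂ sin(θ₄−θ₂) / [r₃ sin(θ₃−θ₄)].
Numerator sine = +0.61153; denominator sine = +0.70957.
Result = 0.2277·0.6283·(+0.61153) / (0.6364·(+0.70957)) = +0.19375 rad/s; magnitude 0.19375 rad/s.

0.194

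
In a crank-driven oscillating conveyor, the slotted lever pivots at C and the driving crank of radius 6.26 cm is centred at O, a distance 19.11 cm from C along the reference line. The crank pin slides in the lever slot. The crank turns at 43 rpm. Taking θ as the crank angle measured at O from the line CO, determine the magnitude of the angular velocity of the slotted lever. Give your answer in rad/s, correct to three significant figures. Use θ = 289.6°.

ω = 4.503 rad/s (from 43 rpm).
Crank pin A relative to C: A = (d + r cosθ, r sinθ); lever angle φ = atan2(r sinθ, d + r cosθ).
Differentiating tanφ: φ̇ = rω(d cosθ + r)/(d² + r² + 2dr cosθ).
d² + r² + 2dr cosθ = |CA|² = 0.0484639 m²;  d cosθ + r = +0.1267 m.
|ω_lever| = |0.0626·4.503·+0.1267| / 0.0484639 = 0.73696 rad/s.

0.737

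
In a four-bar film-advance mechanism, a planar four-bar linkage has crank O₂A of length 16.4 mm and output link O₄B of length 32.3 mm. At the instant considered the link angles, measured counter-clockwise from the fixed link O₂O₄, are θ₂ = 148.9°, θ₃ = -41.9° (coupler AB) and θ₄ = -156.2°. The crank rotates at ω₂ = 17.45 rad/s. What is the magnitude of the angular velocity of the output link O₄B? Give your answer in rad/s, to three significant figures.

1.82

ω₂ = 17.45 rad/s
Differentiating the loop-closure r₂e^{iθ₂}+r₃e^{iθ₃}=r₁+r₄e^{iθ₄} gives r₂ω₂e^{iθ₂}+r₃ω₃e^{iθ₃}=r₄ω₄e^{iθ₄}.
Eliminating the other unknown: ω₄ = r₂ω₂ sin(θ₂−θ₃) / [r₄ sin(θ₄−θ₃)].
Numerator sine = -0.18738; denominator sine = -0.91140.
Result = 0.0164·17.45·(-0.18738) / (0.0323·(-0.91140)) = +1.8216 rad/s; magnitude 1.8216 rad/s.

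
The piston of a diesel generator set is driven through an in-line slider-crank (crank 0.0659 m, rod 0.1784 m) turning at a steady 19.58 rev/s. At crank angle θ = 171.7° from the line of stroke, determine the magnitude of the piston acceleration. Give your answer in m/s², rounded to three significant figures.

ω = 2π·19.6 = 123 rad/s
x(θ) = r cosθ + √(L² − r² sin²θ); with ω constant, a = ω²·d²x/dθ².
d²x/dθ² = −r cosθ − r²(cos2θ)/√u − r⁴ sin²2θ/(4u^{3/2}),  u = L² − r² sin²θ = 0.0317361 m².
Substituting r = 0.0659 m, L = 0.1784 m, θ = 171.7°: d²x/dθ² = +0.04178 m.
a = ω²·d²x/dθ² = (123)²·(+0.04178) = +632.34 m/s²;  |a| = 632.34 m/s².

632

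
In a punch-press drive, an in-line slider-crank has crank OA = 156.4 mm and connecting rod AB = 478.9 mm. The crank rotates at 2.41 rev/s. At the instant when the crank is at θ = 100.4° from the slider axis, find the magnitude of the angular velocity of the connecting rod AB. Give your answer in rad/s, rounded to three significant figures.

ω = 15.14 rad/s (converted from 2.41 rev/s).
The rod makes angle φ with the slider axis where L sinφ = r sinθ; differentiating, L cosφ·φ̇ = r ω cosθ.
L cosφ = √(L² − r² sin²θ) = 0.45352 m.
|ω_rod| = r ω |cosθ| / √(L² − r² sin²θ) = 0.1564·15.14·0.18052/0.45352 = 0.94267 rad/s.

0.943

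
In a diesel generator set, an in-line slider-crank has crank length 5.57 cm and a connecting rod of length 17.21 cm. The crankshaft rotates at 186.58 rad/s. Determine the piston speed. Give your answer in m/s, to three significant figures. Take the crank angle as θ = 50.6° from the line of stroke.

9.73

ω = 186.6 rad/s
For an in-line slider-crank, x = r cosθ + √(L² − r² sin²θ), so v = −rω sinθ·[1 + r cosθ/√(L² − r² sin²θ)].
With r = 0.0557 m, L = 0.1721 m, θ = 50.6°: √(L² − r² sin²θ) = 0.16663 m.
v = −0.0557·186.6·0.77273·[1 + 0.0557·0.63473/0.16663] = -9.7345 m/s.
|v| = 9.7345 m/s.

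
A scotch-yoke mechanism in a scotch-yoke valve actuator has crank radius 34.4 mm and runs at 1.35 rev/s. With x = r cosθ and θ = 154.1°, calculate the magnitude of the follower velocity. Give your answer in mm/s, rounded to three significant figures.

127

ω = 8.482 rad/s (from 1.35 rev/s).
x = r cosθ ⇒ ẋ = −rω sinθ.
|v| = rω|sinθ| = 0.0344·8.482·|sin 154.1°| = 0.12745 m/s = 127.45 mm/s.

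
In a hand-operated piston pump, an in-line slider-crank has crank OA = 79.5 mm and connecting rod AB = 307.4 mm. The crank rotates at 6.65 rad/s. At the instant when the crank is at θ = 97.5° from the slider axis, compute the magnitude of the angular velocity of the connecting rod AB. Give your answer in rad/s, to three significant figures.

ω = 6.65 rad/s
The rod makes angle φ with the slider axis where L sinφ = r sinθ; differentiating, L cosφ·φ̇ = r ω cosθ.
L cosφ = √(L² − r² sin²θ) = 0.29712 m.
|ω_rod| = r ω |cosθ| / √(L² − r² sin²θ) = 0.0795·6.65·0.13053/0.29712 = 0.23225 rad/s.

0.232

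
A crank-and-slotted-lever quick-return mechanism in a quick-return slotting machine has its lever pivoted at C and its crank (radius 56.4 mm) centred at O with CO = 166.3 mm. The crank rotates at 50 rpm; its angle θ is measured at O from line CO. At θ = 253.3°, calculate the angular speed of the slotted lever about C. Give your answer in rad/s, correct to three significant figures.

0.0999

ω = 5.236 rad/s (from 50 rpm).
Crank pin A relative to C: A = (d + r cosθ, r sinθ); lever angle φ = atan2(r sinθ, d + r cosθ).
Differentiating tanφ: φ̇ = rω(d cosθ + r)/(d² + r² + 2dr cosθ).
d² + r² + 2dr cosθ = |CA|² = 0.0254462 m²;  d cosθ + r = +0.0086119 m.
|ω_lever| = |0.0564·5.236·+0.0086119| / 0.0254462 = 0.099944 rad/s.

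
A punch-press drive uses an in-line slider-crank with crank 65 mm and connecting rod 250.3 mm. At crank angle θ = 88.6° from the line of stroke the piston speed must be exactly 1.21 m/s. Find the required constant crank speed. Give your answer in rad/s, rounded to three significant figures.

18.5

For an in-line slider-crank, |v_piston| = rω|sinθ|·[1 + r cosθ/√(L² − r² sin²θ)].
With r = 0.065 m, L = 0.2503 m, θ = 88.6°: the bracketed kinematic factor |dx/dθ| = 0.065408 m.
ω = v/|dx/dθ| = 1.21/0.065408 = 18.499 rad/s.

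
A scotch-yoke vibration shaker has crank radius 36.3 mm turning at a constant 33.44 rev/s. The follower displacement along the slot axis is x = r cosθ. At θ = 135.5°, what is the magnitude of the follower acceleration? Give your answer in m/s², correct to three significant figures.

1140

ω = 210.1 rad/s (from 33.44 rev/s).
x = r cosθ ⇒ ẍ = −rω² cosθ (ω constant).
|a| = rω²|cosθ| = 0.0363·(210.1)²·|cos 135.5°| = 1143 m/s².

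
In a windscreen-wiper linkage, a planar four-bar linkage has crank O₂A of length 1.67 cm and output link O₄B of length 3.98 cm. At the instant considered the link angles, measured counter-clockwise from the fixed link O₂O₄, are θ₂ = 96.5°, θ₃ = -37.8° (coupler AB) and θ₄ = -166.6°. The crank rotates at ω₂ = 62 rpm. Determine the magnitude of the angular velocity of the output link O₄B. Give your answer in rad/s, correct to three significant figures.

2.50

ω₂ = 6.493 rad/s (from 62 rpm).
Differentiating the loop-closure r₂e^{iθ₂}+r₃e^{iθ₃}=r₁+r₄e^{iθ₄} gives r₂ω₂e^{iθ₂}+r₃ω₃e^{iθ₃}=r₄ω₄e^{iθ₄}.
Eliminating the other unknown: ω₄ = r₂ω₂ sin(θ₂−θ₃) / [r₄ sin(θ₄−θ₃)].
Numerator sine = +0.71569; denominator sine = -0.77934.
Result = 0.0167·6.493·(+0.71569) / (0.0398·(-0.77934)) = -2.5018 rad/s; magnitude 2.5018 rad/s.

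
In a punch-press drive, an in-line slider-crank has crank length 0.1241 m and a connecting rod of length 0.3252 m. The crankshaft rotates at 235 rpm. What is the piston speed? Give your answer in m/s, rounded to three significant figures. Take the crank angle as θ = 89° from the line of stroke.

ω = 2π·235/60 = 24.61 rad/s
For an in-line slider-crank, x = r cosθ + √(L² − r² sin²θ), so v = −rω sinθ·[1 + r cosθ/√(L² − r² sin²θ)].
With r = 0.1241 m, L = 0.3252 m, θ = 89°: √(L² − r² sin²θ) = 0.3006 m.
v = −0.1241·24.61·0.99985·[1 + 0.1241·0.01745/0.3006] = -3.0755 m/s.
|v| = 3.0755 m/s.

3.08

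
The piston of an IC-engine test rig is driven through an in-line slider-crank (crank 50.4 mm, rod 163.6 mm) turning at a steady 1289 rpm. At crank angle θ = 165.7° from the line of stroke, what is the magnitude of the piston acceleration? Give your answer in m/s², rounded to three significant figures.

639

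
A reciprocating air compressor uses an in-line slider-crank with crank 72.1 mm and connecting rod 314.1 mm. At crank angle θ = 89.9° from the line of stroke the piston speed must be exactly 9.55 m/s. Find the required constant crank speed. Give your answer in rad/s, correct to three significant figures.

132

For an in-line slider-crank, |v_piston| = rω|sinθ|·[1 + r cosθ/√(L² − r² sin²θ)].
With r = 0.0721 m, L = 0.3141 m, θ = 89.9°: the bracketed kinematic factor |dx/dθ| = 0.07213 m.
ω = v/|dx/dθ| = 9.55/0.07213 = 132.4 rad/s.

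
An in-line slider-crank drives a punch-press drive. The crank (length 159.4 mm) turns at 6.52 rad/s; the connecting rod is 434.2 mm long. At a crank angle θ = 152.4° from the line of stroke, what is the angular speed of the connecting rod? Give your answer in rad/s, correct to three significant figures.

2.15

ω = 6.52 rad/s
The rod makes angle φ with the slider axis where L sinφ = r sinθ; differentiating, L cosφ·φ̇ = r ω cosθ.
L cosφ = √(L² − r² sin²θ) = 0.42787 m.
|ω_rod| = r ω |cosθ| / √(L² − r² sin²θ) = 0.1594·6.52·0.88620/0.42787 = 2.1526 rad/s.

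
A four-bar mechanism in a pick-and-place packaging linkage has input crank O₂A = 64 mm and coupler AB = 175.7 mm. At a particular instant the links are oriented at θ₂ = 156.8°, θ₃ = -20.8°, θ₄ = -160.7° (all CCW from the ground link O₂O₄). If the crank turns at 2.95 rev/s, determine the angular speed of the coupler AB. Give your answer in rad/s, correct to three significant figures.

ω₂ = 18.54 rad/s (from 2.95 rev/s).
Differentiating the loop-closure r₂e^{iθ₂}+r₃e^{iθ₃}=r₁+r₄e^{iθ₄} gives r₂ω₂e^{iθ₂}+r₃ω₃e^{iθ₃}=r₄ω₄e^{iθ₄}.
Eliminating the other unknown: ω₃ = r₂ω₂ sin(θ₄−θ₂) / [r₃ sin(θ₃−θ₄)].
Numerator sine = +0.67559; denominator sine = +0.64412.
Result = 0.064·18.54·(+0.67559) / (0.1757·(+0.64412)) = +7.0815 rad/s; magnitude 7.0815 rad/s.

7.08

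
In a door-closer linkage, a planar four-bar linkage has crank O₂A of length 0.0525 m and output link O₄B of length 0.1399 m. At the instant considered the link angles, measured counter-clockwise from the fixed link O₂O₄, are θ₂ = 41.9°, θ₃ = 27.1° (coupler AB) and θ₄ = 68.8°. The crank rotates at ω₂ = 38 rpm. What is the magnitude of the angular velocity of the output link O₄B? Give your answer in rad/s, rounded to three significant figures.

ω₂ = 3.979 rad/s (from 38 rpm).
Differentiating the loop-closure r₂e^{iθ₂}+r₃e^{iθ₃}=r₁+r₄e^{iθ₄} gives r₂ω₂e^{iθ₂}+r₃ω₃e^{iθ₃}=r₄ω₄e^{iθ₄}.
Eliminating the other unknown: ω₄ = r₂ω₂ sin(θ₂−θ₃) / [r₄ sin(θ₄−θ₃)].
Numerator sine = +0.25545; denominator sine = +0.66523.
Result = 0.0525·3.979·(+0.25545) / (0.1399·(+0.66523)) = +0.57343 rad/s; magnitude 0.57343 rad/s.

0.573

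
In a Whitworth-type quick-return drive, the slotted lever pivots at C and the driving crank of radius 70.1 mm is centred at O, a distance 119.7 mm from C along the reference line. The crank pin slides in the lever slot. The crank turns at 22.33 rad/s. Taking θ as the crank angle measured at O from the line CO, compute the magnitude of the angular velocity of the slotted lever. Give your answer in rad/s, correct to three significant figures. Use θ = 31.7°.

ω = 22.33 rad/s
Crank pin A relative to C: A = (d + r cosθ, r sinθ); lever angle φ = atan2(r sinθ, d + r cosθ).
Differentiating tanφ: φ̇ = rω(d cosθ + r)/(d² + r² + 2dr cosθ).
d² + r² + 2dr cosθ = |CA|² = 0.0335204 m²;  d cosθ + r = +0.17194 m.
|ω_lever| = |0.0701·22.33·+0.17194| / 0.0335204 = 8.0293 rad/s.

8.03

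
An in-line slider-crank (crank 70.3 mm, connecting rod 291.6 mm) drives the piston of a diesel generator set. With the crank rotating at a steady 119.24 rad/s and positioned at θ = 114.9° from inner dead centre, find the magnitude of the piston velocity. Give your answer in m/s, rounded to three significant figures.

ω = 119.2 rad/s
For an in-line slider-crank, x = r cosθ + √(L² − r² sin²θ), so v = −rω sinθ·[1 + r cosθ/√(L² − r² sin²θ)].
With r = 0.0703 m, L = 0.2916 m, θ = 114.9°: √(L² − r² sin²θ) = 0.28454 m.
v = −0.0703·119.2·0.90704·[1 + 0.0703·-0.42104/0.28454] = -6.8124 m/s.
|v| = 6.8124 m/s.

6.81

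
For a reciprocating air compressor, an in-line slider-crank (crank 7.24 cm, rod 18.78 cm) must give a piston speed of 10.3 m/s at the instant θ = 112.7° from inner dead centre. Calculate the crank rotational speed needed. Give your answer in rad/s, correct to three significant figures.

183

For an in-line slider-crank, |v_piston| = rω|sinθ|·[1 + r cosθ/√(L² − r² sin²θ)].
With r = 0.0724 m, L = 0.1878 m, θ = 112.7°: the bracketed kinematic factor |dx/dθ| = 0.05616 m.
ω = v/|dx/dθ| = 10.3/0.05616 = 183.41 rad/s.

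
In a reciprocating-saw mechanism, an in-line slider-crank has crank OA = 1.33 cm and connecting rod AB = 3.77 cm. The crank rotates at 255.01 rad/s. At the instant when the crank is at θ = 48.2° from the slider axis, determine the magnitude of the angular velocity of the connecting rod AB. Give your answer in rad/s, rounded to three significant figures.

62.2

ω = 255 rad/s
The rod makes angle φ with the slider axis where L sinφ = r sinθ; differentiating, L cosφ·φ̇ = r ω cosθ.
L cosφ = √(L² − r² sin²θ) = 0.036373 m.
|ω_rod| = r ω |cosθ| / √(L² − r² sin²θ) = 0.0133·255·0.66653/0.036373 = 62.152 rad/s.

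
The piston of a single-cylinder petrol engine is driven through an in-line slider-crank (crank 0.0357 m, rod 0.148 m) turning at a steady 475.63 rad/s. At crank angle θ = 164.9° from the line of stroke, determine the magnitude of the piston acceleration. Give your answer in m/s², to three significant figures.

ω = 475.6 rad/s
x(θ) = r cosθ + √(L² − r² sin²θ); with ω constant, a = ω²·d²x/dθ².
d²x/dθ² = −r cosθ − r²(cos2θ)/√u − r⁴ sin²2θ/(4u^{3/2}),  u = L² − r² sin²θ = 0.0218175 m².
Substituting r = 0.0357 m, L = 0.148 m, θ = 164.9°: d²x/dθ² = +0.026978 m.
a = ω²·d²x/dθ² = (475.6)²·(+0.026978) = +6103.1 m/s²;  |a| = 6103.1 m/s².

6100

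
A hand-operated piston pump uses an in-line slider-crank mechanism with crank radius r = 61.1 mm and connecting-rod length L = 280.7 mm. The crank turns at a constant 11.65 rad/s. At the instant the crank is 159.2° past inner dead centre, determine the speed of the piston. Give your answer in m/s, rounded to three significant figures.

0.201

ω = 11.65 rad/s
For an in-line slider-crank, x = r cosθ + √(L² − r² sin²θ), so v = −rω sinθ·[1 + r cosθ/√(L² − r² sin²θ)].
With r = 0.0611 m, L = 0.2807 m, θ = 159.2°: √(L² − r² sin²θ) = 0.27986 m.
v = −0.0611·11.65·0.35511·[1 + 0.0611·-0.93483/0.27986] = -0.20118 m/s.
|v| = 0.20118 m/s.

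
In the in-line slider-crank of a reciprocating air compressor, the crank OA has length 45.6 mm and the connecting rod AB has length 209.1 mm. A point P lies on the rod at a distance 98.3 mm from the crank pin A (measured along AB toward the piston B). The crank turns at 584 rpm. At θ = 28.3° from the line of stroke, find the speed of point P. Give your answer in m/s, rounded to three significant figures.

1.94

ω = 61.16 rad/s.  Crank-pin speed |V_A| = rω = 2.7887 m/s, perpendicular to OA.
Rod angle: sinφ = −(r/L) sinθ ⇒ φ = -5.934°; ω_rod = −rω cosθ/√(L²−r²sin²θ) = -11.806 rad/s.
V_P = V_A + ω_rod × AP, with AP = 0.0983 m along the rod.
Components: V_Px = −rω sinθ − a·ω_rod·sinφ = -1.4421 m/s;  V_Py = rω cosθ + a·ω_rod·cosφ = +1.3011 m/s.
|V_P| = √(V_Px² + V_Py²) = 1.9423 m/s.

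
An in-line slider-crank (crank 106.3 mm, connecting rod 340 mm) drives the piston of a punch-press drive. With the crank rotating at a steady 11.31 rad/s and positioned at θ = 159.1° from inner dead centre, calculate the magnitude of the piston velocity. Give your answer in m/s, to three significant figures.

0.303

ω = 11.31 rad/s
For an in-line slider-crank, x = r cosθ + √(L² − r² sin²θ), so v = −rω sinθ·[1 + r cosθ/√(L² − r² sin²θ)].
With r = 0.1063 m, L = 0.34 m, θ = 159.1°: √(L² − r² sin²θ) = 0.33788 m.
v = −0.1063·11.31·0.35674·[1 + 0.1063·-0.93420/0.33788] = -0.30283 m/s.
|v| = 0.30283 m/s.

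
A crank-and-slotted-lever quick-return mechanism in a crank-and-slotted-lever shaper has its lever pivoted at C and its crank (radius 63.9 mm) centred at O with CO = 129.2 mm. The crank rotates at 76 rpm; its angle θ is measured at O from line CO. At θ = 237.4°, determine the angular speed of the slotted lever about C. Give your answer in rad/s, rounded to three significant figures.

0.244

ω = 7.959 rad/s (from 76 rpm).
Crank pin A relative to C: A = (d + r cosθ, r sinθ); lever angle φ = atan2(r sinθ, d + r cosθ).
Differentiating tanφ: φ̇ = rω(d cosθ + r)/(d² + r² + 2dr cosθ).
d² + r² + 2dr cosθ = |CA|² = 0.0118798 m²;  d cosθ + r = -0.0057092 m.
|ω_lever| = |0.0639·7.959·-0.0057092| / 0.0118798 = 0.2444 rad/s.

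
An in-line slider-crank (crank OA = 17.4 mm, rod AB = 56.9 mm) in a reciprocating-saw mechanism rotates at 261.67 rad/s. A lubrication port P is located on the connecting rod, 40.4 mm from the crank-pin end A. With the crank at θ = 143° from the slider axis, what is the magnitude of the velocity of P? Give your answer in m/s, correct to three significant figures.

ω = 261.7 rad/s.  Crank-pin speed |V_A| = rω = 4.5531 m/s, perpendicular to OA.
Rod angle: sinφ = −(r/L) sinθ ⇒ φ = -10.605°; ω_rod = −rω cosθ/√(L²−r²sin²θ) = +65.016 rad/s.
V_P = V_A + ω_rod × AP, with AP = 0.0404 m along the rod.
Components: V_Px = −rω sinθ − a·ω_rod·sinφ = -2.2567 m/s;  V_Py = rω cosθ + a·ω_rod·cosφ = -1.0544 m/s.
|V_P| = √(V_Px² + V_Py²) = 2.4909 m/s.

2.49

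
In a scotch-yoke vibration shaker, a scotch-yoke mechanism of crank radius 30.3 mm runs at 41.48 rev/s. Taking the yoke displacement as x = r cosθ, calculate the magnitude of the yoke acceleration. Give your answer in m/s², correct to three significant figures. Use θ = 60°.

1030

ω = 260.6 rad/s (from 41.48 rev/s).
x = r cosθ ⇒ ẍ = −rω² cosθ (ω constant).
|a| = rω²|cosθ| = 0.0303·(260.6)²·|cos 60°| = 1029.1 m/s².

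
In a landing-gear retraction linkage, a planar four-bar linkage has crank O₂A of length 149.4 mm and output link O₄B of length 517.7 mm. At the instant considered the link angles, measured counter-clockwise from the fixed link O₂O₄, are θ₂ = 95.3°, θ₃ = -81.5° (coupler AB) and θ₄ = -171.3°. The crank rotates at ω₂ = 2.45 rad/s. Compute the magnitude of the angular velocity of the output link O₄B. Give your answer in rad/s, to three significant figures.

ω₂ = 2.45 rad/s
Differentiating the loop-closure r₂e^{iθ₂}+r₃e^{iθ₃}=r₁+r₄e^{iθ₄} gives r₂ω₂e^{iθ₂}+r₃ω₃e^{iθ₃}=r₄ω₄e^{iθ₄}.
Eliminating the other unknown: ω₄ = r₂ω₂ sin(θ₂−θ₃) / [r₄ sin(θ₄−θ₃)].
Numerator sine = +0.05582; denominator sine = -0.99999.
Result = 0.1494·2.45·(+0.05582) / (0.5177·(-0.99999)) = -0.039468 rad/s; magnitude 0.039468 rad/s.

0.0395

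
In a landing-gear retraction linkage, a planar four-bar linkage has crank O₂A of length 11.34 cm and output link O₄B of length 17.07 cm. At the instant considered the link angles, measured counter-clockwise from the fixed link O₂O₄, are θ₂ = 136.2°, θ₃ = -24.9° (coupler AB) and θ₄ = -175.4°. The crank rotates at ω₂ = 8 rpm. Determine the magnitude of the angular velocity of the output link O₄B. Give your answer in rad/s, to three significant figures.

ω₂ = 0.8378 rad/s (from 8 rpm).
Differentiating the loop-closure r₂e^{iθ₂}+r₃e^{iθ₃}=r₁+r₄e^{iθ₄} gives r₂ω₂e^{iθ₂}+r₃ω₃e^{iθ₃}=r₄ω₄e^{iθ₄}.
Eliminating the other unknown: ω₄ = r₂ω₂ sin(θ₂−θ₃) / [r₄ sin(θ₄−θ₃)].
Numerator sine = +0.32392; denominator sine = -0.49242.
Result = 0.1134·0.8378·(+0.32392) / (0.1707·(-0.49242)) = -0.36609 rad/s; magnitude 0.36609 rad/s.

0.366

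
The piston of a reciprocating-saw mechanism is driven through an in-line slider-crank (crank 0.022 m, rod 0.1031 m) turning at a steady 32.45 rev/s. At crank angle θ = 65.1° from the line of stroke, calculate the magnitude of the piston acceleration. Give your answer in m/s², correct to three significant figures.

258

ω = 2π·32.5 = 203.9 rad/s
x(θ) = r cosθ + √(L² − r² sin²θ); with ω constant, a = ω²·d²x/dθ².
d²x/dθ² = −r cosθ − r²(cos2θ)/√u − r⁴ sin²2θ/(4u^{3/2}),  u = L² − r² sin²θ = 0.0102314 m².
Substituting r = 0.022 m, L = 0.1031 m, θ = 65.1°: d²x/dθ² = -0.0062073 m.
a = ω²·d²x/dθ² = (203.9)²·(-0.0062073) = -258.04 m/s²;  |a| = 258.04 m/s².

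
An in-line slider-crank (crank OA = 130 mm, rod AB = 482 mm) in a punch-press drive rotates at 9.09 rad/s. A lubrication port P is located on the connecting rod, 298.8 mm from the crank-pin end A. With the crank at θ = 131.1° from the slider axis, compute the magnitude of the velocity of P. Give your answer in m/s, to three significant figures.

0.844

ω = 9.09 rad/s.  Crank-pin speed |V_A| = rω = 1.1817 m/s, perpendicular to OA.
Rod angle: sinφ = −(r/L) sinθ ⇒ φ = -11.727°; ω_rod = −rω cosθ/√(L²−r²sin²θ) = +1.646 rad/s.
V_P = V_A + ω_rod × AP, with AP = 0.2988 m along the rod.
Components: V_Px = −rω sinθ − a·ω_rod·sinφ = -0.79052 m/s;  V_Py = rω cosθ + a·ω_rod·cosφ = -0.29526 m/s.
|V_P| = √(V_Px² + V_Py²) = 0.84386 m/s.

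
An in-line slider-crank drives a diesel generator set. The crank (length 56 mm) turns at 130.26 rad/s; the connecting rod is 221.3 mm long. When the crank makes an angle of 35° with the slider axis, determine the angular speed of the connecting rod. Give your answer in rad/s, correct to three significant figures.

ω = 130.3 rad/s
The rod makes angle φ with the slider axis where L sinφ = r sinθ; differentiating, L cosφ·φ̇ = r ω cosθ.
L cosφ = √(L² − r² sin²θ) = 0.21896 m.
|ω_rod| = r ω |cosθ| / √(L² − r² sin²θ) = 0.056·130.3·0.81915/0.21896 = 27.29 rad/s.

27.3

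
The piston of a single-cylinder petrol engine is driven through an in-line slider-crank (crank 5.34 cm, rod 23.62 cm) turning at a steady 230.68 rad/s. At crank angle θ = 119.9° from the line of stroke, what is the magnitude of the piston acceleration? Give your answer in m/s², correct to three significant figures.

1740

ω = 230.7 rad/s
x(θ) = r cosθ + √(L² − r² sin²θ); with ω constant, a = ω²·d²x/dθ².
d²x/dθ² = −r cosθ − r²(cos2θ)/√u − r⁴ sin²2θ/(4u^{3/2}),  u = L² − r² sin²θ = 0.0536475 m².
Substituting r = 0.0534 m, L = 0.2362 m, θ = 119.9°: d²x/dθ² = +0.03269 m.
a = ω²·d²x/dθ² = (230.7)²·(+0.03269) = +1739.5 m/s²;  |a| = 1739.5 m/s².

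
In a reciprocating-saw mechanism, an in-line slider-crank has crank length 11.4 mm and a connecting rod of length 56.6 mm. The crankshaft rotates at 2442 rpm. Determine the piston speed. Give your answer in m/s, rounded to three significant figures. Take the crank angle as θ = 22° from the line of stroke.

ω = 2π·2442/60 = 255.7 rad/s
For an in-line slider-crank, x = r cosθ + √(L² − r² sin²θ), so v = −rω sinθ·[1 + r cosθ/√(L² − r² sin²θ)].
With r = 0.0114 m, L = 0.0566 m, θ = 22°: √(L² − r² sin²θ) = 0.056439 m.
v = −0.0114·255.7·0.37461·[1 + 0.0114·0.92718/0.056439] = -1.2966 m/s.
|v| = 1.2966 m/s.

1.30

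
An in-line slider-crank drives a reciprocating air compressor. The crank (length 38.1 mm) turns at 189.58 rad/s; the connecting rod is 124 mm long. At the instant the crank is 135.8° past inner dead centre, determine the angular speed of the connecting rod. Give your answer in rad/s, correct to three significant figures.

ω = 189.6 rad/s
The rod makes angle φ with the slider axis where L sinφ = r sinθ; differentiating, L cosφ·φ̇ = r ω cosθ.
L cosφ = √(L² − r² sin²θ) = 0.12112 m.
|ω_rod| = r ω |cosθ| / √(L² − r² sin²θ) = 0.0381·189.6·0.71691/0.12112 = 42.752 rad/s.

42.8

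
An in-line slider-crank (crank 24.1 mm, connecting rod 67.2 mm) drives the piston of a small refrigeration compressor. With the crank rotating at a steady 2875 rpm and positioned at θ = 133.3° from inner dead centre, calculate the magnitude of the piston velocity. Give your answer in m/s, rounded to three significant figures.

3.94

ω = 2π·2875/60 = 301.1 rad/s
For an in-line slider-crank, x = r cosθ + √(L² − r² sin²θ), so v = −rω sinθ·[1 + r cosθ/√(L² − r² sin²θ)].
With r = 0.0241 m, L = 0.0672 m, θ = 133.3°: √(L² − r² sin²θ) = 0.064871 m.
v = −0.0241·301.1·0.72777·[1 + 0.0241·-0.68582/0.064871] = -3.9351 m/s.
|v| = 3.9351 m/s.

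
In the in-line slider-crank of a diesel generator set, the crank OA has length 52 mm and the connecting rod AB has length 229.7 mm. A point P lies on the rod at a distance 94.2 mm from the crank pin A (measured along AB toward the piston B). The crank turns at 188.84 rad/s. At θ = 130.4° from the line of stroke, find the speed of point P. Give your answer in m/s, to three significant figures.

ω = 188.8 rad/s.  Crank-pin speed |V_A| = rω = 9.8197 m/s, perpendicular to OA.
Rod angle: sinφ = −(r/L) sinθ ⇒ φ = -9.927°; ω_rod = −rω cosθ/√(L²−r²sin²θ) = +28.128 rad/s.
V_P = V_A + ω_rod × AP, with AP = 0.0942 m along the rod.
Components: V_Px = −rω sinθ − a·ω_rod·sinφ = -7.0213 m/s;  V_Py = rω cosθ + a·ω_rod·cosφ = -3.7543 m/s.
|V_P| = √(V_Px² + V_Py²) = 7.962 m/s.

7.96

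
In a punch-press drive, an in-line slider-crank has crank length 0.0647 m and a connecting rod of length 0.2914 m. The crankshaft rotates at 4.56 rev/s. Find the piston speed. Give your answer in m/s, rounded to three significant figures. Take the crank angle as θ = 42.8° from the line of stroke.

ω = 2π·4.56 = 28.65 rad/s
For an in-line slider-crank, x = r cosθ + √(L² − r² sin²θ), so v = −rω sinθ·[1 + r cosθ/√(L² − r² sin²θ)].
With r = 0.0647 m, L = 0.2914 m, θ = 42.8°: √(L² − r² sin²θ) = 0.28807 m.
v = −0.0647·28.65·0.67944·[1 + 0.0647·0.73373/0.28807] = -1.4671 m/s.
|v| = 1.4671 m/s.

1.47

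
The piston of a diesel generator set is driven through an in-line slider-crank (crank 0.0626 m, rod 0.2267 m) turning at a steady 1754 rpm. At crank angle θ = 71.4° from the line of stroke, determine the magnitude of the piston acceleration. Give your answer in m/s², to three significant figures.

ω = 2π·1754/60 = 183.7 rad/s
x(θ) = r cosθ + √(L² − r² sin²θ); with ω constant, a = ω²·d²x/dθ².
d²x/dθ² = −r cosθ − r²(cos2θ)/√u − r⁴ sin²2θ/(4u^{3/2}),  u = L² − r² sin²θ = 0.0478728 m².
Substituting r = 0.0626 m, L = 0.2267 m, θ = 71.4°: d²x/dθ² = -0.0058347 m.
a = ω²·d²x/dθ² = (183.7)²·(-0.0058347) = -196.85 m/s²;  |a| = 196.85 m/s².

197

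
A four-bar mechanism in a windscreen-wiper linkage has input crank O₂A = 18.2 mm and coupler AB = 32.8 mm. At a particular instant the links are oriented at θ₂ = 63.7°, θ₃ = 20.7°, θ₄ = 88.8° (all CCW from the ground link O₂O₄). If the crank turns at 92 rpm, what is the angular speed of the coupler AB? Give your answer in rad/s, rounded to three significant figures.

ω₂ = 9.634 rad/s (from 92 rpm).
Differentiating the loop-closure r₂e^{iθ₂}+r₃e^{iθ₃}=r₁+r₄e^{iθ₄} gives r₂ω₂e^{iθ₂}+r₃ω₃e^{iθ₃}=r₄ω₄e^{iθ₄}.
Eliminating the other unknown: ω₃ = r₂ω₂ sin(θ₄−θ₂) / [r₃ sin(θ₃−θ₄)].
Numerator sine = +0.42420; denominator sine = -0.92784.
Result = 0.0182·9.634·(+0.42420) / (0.0328·(-0.92784)) = -2.4441 rad/s; magnitude 2.4441 rad/s.

2.44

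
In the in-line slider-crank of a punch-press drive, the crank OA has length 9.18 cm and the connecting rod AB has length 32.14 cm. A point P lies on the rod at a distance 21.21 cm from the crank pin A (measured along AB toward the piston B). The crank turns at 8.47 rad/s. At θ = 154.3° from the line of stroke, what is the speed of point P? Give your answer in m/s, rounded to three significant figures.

0.367

ω = 8.47 rad/s.  Crank-pin speed |V_A| = rω = 0.77755 m/s, perpendicular to OA.
Rod angle: sinφ = −(r/L) sinθ ⇒ φ = -7.115°; ω_rod = −rω cosθ/√(L²−r²sin²θ) = +2.1968 rad/s.
V_P = V_A + ω_rod × AP, with AP = 0.2121 m along the rod.
Components: V_Px = −rω sinθ − a·ω_rod·sinφ = -0.27948 m/s;  V_Py = rω cosθ + a·ω_rod·cosφ = -0.23827 m/s.
|V_P| = √(V_Px² + V_Py²) = 0.36726 m/s.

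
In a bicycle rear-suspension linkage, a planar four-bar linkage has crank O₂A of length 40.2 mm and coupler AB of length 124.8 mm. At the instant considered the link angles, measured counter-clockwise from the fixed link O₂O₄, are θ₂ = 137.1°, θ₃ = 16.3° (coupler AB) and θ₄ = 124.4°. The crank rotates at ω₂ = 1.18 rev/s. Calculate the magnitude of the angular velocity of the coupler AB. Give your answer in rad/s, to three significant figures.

0.552

ω₂ = 7.414 rad/s (from 1.18 rev/s).
Differentiating the loop-closure r₂e^{iθ₂}+r₃e^{iθ₃}=r₁+r₄e^{iθ₄} gives r₂ω₂e^{iθ₂}+r₃ω₃e^{iθ₃}=r₄ω₄e^{iθ₄}.
Eliminating the other unknown: ω₃ = r₂ω₂ sin(θ₄−θ₂) / [r₃ sin(θ₃−θ₄)].
Numerator sine = -0.21985; denominator sine = -0.95052.
Result = 0.0402·7.414·(-0.21985) / (0.1248·(-0.95052)) = +0.55237 rad/s; magnitude 0.55237 rad/s.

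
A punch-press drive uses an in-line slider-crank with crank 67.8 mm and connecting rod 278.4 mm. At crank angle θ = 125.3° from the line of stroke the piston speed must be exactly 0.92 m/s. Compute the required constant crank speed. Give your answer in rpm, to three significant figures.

185

For an in-line slider-crank, |v_piston| = rω|sinθ|·[1 + r cosθ/√(L² − r² sin²θ)].
With r = 0.0678 m, L = 0.2784 m, θ = 125.3°: the bracketed kinematic factor |dx/dθ| = 0.047389 m.
ω = v/|dx/dθ| = 0.92/0.047389 = 19.414 rad/s.
N = 60ω/(2π) = 185.39 rpm.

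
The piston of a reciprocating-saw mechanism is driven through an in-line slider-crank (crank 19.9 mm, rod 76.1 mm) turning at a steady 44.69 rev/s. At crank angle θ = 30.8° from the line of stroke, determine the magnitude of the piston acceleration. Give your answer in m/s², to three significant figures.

1550

ω = 2π·44.7 = 280.8 rad/s
x(θ) = r cosθ + √(L² − r² sin²θ); with ω constant, a = ω²·d²x/dθ².
d²x/dθ² = −r cosθ − r²(cos2θ)/√u − r⁴ sin²2θ/(4u^{3/2}),  u = L² − r² sin²θ = 0.00568738 m².
Substituting r = 0.0199 m, L = 0.0761 m, θ = 30.8°: d²x/dθ² = -0.019662 m.
a = ω²·d²x/dθ² = (280.8)²·(-0.019662) = -1550.2 m/s²;  |a| = 1550.2 m/s².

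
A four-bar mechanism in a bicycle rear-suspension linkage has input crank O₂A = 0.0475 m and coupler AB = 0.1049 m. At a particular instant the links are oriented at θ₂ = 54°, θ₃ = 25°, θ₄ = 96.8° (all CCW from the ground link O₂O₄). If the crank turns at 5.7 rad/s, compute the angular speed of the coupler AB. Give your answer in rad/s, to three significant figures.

ω₂ = 5.7 rad/s
Differentiating the loop-closure r₂e^{iθ₂}+r₃e^{iθ₃}=r₁+r₄e^{iθ₄} gives r₂ω₂e^{iθ₂}+r₃ω₃e^{iθ₃}=r₄ω₄e^{iθ₄}.
Eliminating the other unknown: ω₃ = r₂ω₂ sin(θ₄−θ₂) / [r₃ sin(θ₃−θ₄)].
Numerator sine = +0.67944; denominator sine = -0.94997.
Result = 0.0475·5.7·(+0.67944) / (0.1049·(-0.94997)) = -1.846 rad/s; magnitude 1.846 rad/s.

1.85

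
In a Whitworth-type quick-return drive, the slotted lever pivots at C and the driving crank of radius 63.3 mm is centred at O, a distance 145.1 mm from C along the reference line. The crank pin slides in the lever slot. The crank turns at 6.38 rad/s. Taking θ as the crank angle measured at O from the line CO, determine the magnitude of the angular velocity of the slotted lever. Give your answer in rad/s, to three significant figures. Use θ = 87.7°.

1.08

ω = 6.38 rad/s
Crank pin A relative to C: A = (d + r cosθ, r sinθ); lever angle φ = atan2(r sinθ, d + r cosθ).
Differentiating tanφ: φ̇ = rω(d cosθ + r)/(d² + r² + 2dr cosθ).
d² + r² + 2dr cosθ = |CA|² = 0.0257981 m²;  d cosθ + r = +0.069123 m.
|ω_lever| = |0.0633·6.38·+0.069123| / 0.0257981 = 1.0821 rad/s.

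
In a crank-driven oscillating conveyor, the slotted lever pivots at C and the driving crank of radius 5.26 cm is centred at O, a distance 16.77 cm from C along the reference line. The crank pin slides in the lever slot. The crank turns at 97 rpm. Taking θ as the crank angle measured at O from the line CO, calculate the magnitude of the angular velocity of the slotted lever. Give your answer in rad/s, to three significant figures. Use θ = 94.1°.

0.732

ω = 10.16 rad/s (from 97 rpm).
Crank pin A relative to C: A = (d + r cosθ, r sinθ); lever angle φ = atan2(r sinθ, d + r cosθ).
Differentiating tanφ: φ̇ = rω(d cosθ + r)/(d² + r² + 2dr cosθ).
d² + r² + 2dr cosθ = |CA|² = 0.0296287 m²;  d cosθ + r = +0.04061 m.
|ω_lever| = |0.0526·10.16·+0.04061| / 0.0296287 = 0.73233 rad/s.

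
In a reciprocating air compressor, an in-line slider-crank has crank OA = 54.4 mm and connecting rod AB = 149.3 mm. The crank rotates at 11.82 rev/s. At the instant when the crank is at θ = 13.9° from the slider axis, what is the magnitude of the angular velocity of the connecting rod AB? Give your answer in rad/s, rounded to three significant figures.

ω = 74.27 rad/s (converted from 11.82 rev/s).
The rod makes angle φ with the slider axis where L sinφ = r sinθ; differentiating, L cosφ·φ̇ = r ω cosθ.
L cosφ = √(L² − r² sin²θ) = 0.14873 m.
|ω_rod| = r ω |cosθ| / √(L² − r² sin²θ) = 0.0544·74.27·0.97072/0.14873 = 26.369 rad/s.

26.4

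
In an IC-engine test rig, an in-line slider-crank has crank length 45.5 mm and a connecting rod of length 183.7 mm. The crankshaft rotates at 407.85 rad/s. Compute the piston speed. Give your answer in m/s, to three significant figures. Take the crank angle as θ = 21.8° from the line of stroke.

8.48

ω = 407.9 rad/s
For an in-line slider-crank, x = r cosθ + √(L² − r² sin²θ), so v = −rω sinθ·[1 + r cosθ/√(L² − r² sin²θ)].
With r = 0.0455 m, L = 0.1837 m, θ = 21.8°: √(L² − r² sin²θ) = 0.18292 m.
v = −0.0455·407.9·0.37137·[1 + 0.0455·0.92849/0.18292] = -8.4832 m/s.
|v| = 8.4832 m/s.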